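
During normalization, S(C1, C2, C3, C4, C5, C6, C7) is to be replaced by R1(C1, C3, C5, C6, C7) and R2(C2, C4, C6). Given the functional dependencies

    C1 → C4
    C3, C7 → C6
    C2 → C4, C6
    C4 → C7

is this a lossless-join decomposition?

No

Common attributes: R1 ∩ R2 = {C6}.
No dependency enlarges {C6}, so (C6)⁺ = {C6}.
The closure contains neither all of R1 = {C1, C3, C5, C6, C7} nor all of R2 = {C2, C4, C6}, so the common attributes are not a superkey of either fragment. The join is lossy.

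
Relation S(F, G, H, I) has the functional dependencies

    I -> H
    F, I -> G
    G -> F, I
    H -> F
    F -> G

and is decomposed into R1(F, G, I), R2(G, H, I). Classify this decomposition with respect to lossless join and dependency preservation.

Lossless test: (G, I)⁺ = {F, G, H, I}, which contains all of one fragment — lossless.
Dependency preservation: H → F is not contained in any single fragment, but the restricted closure of its left-hand side across the fragments still reaches the right-hand side; the remaining FDs each lie inside some fragment. All dependencies are preserved.

lossless and dependency-preserving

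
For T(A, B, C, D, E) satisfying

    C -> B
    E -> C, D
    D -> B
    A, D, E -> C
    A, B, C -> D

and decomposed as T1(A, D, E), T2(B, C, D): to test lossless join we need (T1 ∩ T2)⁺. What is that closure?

T1 ∩ T2 = {D}.
D → B applies, adding B
Closure: {B, D}.

B, D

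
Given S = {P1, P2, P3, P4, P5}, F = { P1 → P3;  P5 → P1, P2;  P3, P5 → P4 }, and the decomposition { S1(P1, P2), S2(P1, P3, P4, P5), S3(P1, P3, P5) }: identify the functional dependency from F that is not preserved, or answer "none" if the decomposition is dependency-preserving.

P5 → P1, P2

Check P5 → P1, P2: no single fragment contains all of {P1, P2, P5}, and the restricted closure of {P5} across the fragments never reaches {P1, P2}.
P1 → P3 is preserved.
P3, P5 → P4 is preserved.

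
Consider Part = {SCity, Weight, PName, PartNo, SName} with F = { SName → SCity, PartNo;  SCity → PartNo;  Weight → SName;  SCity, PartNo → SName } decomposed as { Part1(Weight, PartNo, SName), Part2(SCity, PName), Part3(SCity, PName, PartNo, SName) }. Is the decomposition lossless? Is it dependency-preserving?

lossy but dependency-preserving

Lossless test (chase): Rows 1 and 3 agree on SName; apply SName→SCity, PartNo and equate their SCity, PartNo entries. Rows 1 and 2 agree on SCity; apply SCity→PartNo and equate their PartNo entries. Rows 1 and 2 agree on SCity, PartNo; apply SCity, PartNo→SName and equate their SName entries. No row becomes fully distinguished — the join is lossy.
Dependency preservation: every FD's attributes lie within a single fragment, so each can be enforced locally — preserved.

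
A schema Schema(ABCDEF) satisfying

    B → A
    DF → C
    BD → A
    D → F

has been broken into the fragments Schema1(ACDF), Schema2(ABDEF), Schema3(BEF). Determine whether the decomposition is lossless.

Chase test. Columns are ABCDEF; row i has aⱼ where attribute j ∈ Schemai, else bᵢⱼ.
Initial tableau (one row per fragment):
  row 1: a1 b12 a3 a4 b15 a6
  row 2: a1 a2 b23 a4 a5 a6
  row 3: b31 a2 b33 b34 a5 a6
Rows 2 and 3 agree on B; apply B→A and equate their A entries.
Rows 1 and 2 agree on DF; apply DF→C and equate their C entries.
Row 2 is now all distinguished symbols — the join is lossless.

Yes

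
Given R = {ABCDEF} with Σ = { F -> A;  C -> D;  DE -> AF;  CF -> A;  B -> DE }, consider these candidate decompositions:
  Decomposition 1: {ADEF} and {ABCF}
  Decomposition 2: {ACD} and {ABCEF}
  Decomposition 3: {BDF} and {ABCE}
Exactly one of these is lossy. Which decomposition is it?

Decomposition 1

Decomposition 1: common = {AF}, closure = {AF} → lossy.
Decomposition 2: common = {AC}, closure = {ACD} → lossless.
Decomposition 3: common = {B}, closure = {ABDEF} → lossless.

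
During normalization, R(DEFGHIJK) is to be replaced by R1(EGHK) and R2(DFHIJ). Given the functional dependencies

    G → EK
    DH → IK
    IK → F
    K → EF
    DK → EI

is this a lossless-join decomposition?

Common attributes: R1 ∩ R2 = {H}.
No dependency enlarges {H}, so (H)⁺ = {H}.
The closure contains neither all of R1 = {EGHK} nor all of R2 = {DFHIJ}, so the common attributes are not a superkey of either fragment. The join is lossy.

No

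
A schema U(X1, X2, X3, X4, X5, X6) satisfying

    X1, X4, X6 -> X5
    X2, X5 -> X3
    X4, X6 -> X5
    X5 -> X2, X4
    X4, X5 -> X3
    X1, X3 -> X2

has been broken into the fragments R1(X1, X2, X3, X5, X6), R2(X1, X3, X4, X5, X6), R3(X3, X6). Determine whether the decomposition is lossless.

Yes

Chase test. Columns are X1, X2, X3, X4, X5, X6; row i has aⱼ where attribute j ∈ Ri, else bᵢⱼ.
Initial tableau (one row per fragment):
  row 1: a1 a2 a3 b14 a5 a6
  row 2: a1 b22 a3 a4 a5 a6
  row 3: b31 b32 a3 b34 b35 a6
Rows 1 and 2 agree on X5; apply X5→X2, X4 and equate their X2, X4 entries.
Row 1 is now all distinguished symbols — the join is lossless.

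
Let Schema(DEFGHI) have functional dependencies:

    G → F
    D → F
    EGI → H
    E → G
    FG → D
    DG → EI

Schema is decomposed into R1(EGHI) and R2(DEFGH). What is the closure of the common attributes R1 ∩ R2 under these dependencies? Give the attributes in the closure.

DEFGHI

R1 ∩ R2 = {EGH}.
G → F applies, adding F
FG → D applies, adding D
DG → EI applies, adding I
Closure: {DEFGHI}.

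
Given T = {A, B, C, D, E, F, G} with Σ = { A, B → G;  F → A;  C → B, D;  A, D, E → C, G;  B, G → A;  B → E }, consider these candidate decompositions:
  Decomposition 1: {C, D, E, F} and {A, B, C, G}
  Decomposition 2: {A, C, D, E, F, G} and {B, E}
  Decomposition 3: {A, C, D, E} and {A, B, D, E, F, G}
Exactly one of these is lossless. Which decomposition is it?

Decomposition 3

Decomposition 1: common = {C}, closure = {B, C, D, E} → lossy.
Decomposition 2: common = {E}, closure = {E} → lossy.
Decomposition 3: common = {A, D, E}, closure = {A, B, C, D, E, G} → lossless.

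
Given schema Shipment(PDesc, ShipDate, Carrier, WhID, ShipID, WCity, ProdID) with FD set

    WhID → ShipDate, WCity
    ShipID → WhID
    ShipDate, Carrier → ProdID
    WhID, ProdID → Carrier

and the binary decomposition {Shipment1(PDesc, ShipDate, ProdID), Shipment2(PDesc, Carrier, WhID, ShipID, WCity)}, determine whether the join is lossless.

Common attributes: Shipment1 ∩ Shipment2 = {PDesc}.
No dependency enlarges {PDesc}, so (PDesc)⁺ = {PDesc}.
The closure contains neither all of Shipment1 = {PDesc, ShipDate, ProdID} nor all of Shipment2 = {PDesc, Carrier, WhID, ShipID, WCity}, so the common attributes are not a superkey of either fragment. The join is lossy.

No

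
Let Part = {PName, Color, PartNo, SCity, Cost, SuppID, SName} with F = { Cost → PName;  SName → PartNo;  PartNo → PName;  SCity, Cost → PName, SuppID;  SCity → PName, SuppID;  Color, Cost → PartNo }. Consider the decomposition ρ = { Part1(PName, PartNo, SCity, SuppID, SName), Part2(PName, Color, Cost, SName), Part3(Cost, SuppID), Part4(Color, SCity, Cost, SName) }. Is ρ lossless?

Yes

Chase test. Columns are PName, Color, PartNo, SCity, Cost, SuppID, SName; row i has aⱼ where attribute j ∈ Parti, else bᵢⱼ.
Initial tableau (one row per fragment):
  row 1: a1 b12 a3 a4 b15 a6 a7
  row 2: a1 a2 b23 b24 a5 b26 a7
  row 3: b31 b32 b33 b34 a5 a6 b37
  row 4: b41 a2 b43 a4 a5 b46 a7
Rows 2 and 3 agree on Cost; apply Cost→PName and equate their PName entries.
Rows 2 and 4 agree on Cost; apply Cost→PName and equate their PName entries.
Rows 1 and 2 agree on SName; apply SName→PartNo and equate their PartNo entries.
Rows 1 and 4 agree on SName; apply SName→PartNo and equate their PartNo entries.
Rows 1 and 4 agree on SCity; apply SCity→PName, SuppID and equate their PName, SuppID entries.
Row 4 is now all distinguished symbols — the join is lossless.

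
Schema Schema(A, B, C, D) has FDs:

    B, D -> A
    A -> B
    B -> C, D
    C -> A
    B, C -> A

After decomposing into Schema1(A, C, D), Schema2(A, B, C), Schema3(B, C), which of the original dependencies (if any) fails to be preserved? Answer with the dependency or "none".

none

B, D → A: restricted closure across fragments reaches A.
A → B lies within Schema2.
B → C, D: restricted closure across fragments reaches C, D.
C → A lies within Schema1.
B, C → A lies within Schema2.
Every dependency is enforceable on the fragments, so the decomposition is dependency-preserving.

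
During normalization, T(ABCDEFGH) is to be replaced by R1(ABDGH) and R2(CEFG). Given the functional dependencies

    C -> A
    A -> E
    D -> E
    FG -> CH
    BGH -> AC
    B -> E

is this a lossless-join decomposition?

Common attributes: R1 ∩ R2 = {G}.
No dependency enlarges {G}, so (G)⁺ = {G}.
The closure contains neither all of R1 = {ABDGH} nor all of R2 = {CEFG}, so the common attributes are not a superkey of either fragment. The join is lossy.

No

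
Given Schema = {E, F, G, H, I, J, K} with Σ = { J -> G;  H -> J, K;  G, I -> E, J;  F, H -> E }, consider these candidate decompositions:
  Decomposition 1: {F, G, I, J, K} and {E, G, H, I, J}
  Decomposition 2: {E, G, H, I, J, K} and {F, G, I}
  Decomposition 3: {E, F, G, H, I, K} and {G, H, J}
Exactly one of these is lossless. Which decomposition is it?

Decomposition 1: common = {G, I, J}, closure = {E, G, I, J} → lossy.
Decomposition 2: common = {G, I}, closure = {E, G, I, J} → lossy.
Decomposition 3: common = {G, H}, closure = {G, H, J, K} → lossless.

Decomposition 3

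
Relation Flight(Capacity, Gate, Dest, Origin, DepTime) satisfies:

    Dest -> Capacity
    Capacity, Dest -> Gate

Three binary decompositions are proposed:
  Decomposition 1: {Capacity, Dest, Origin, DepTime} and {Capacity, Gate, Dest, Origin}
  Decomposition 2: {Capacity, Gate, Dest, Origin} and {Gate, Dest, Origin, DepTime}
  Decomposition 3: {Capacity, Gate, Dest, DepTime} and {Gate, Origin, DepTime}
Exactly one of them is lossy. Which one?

Decomposition 1: common = {Capacity, Dest, Origin}, closure = {Capacity, Gate, Dest, Origin} → lossless.
Decomposition 2: common = {Gate, Dest, Origin}, closure = {Capacity, Gate, Dest, Origin} → lossless.
Decomposition 3: common = {Gate, DepTime}, closure = {Gate, DepTime} → lossy.

Decomposition 3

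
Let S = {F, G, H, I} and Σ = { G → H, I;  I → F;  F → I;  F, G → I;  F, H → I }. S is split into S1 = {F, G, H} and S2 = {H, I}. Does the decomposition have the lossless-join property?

No

Common attributes: S1 ∩ S2 = {H}.
No dependency enlarges {H}, so (H)⁺ = {H}.
The closure contains neither all of S1 = {F, G, H} nor all of S2 = {H, I}, so the common attributes are not a superkey of either fragment. The join is lossy.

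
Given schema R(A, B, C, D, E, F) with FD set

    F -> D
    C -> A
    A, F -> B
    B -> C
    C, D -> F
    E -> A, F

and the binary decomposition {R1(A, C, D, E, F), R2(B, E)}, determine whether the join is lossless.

Yes

Common attributes: R1 ∩ R2 = {E}.
Closure of {E}: E → A, F applies, adding A, F; F → D applies, adding D; A, F → B applies, adding B; B → C applies, adding C. So (E)⁺ = {A, B, C, D, E, F}.
This closure contains every attribute of R1, so R1 ∩ R2 → R1. The join is lossless.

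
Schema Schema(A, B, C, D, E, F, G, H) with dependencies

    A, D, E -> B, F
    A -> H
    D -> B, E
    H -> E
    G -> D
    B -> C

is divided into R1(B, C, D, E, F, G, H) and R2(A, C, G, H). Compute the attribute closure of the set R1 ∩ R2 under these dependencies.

B, C, D, E, G, H

R1 ∩ R2 = {C, G, H}.
H → E applies, adding E
G → D applies, adding D
D → B, E applies, adding B
Closure: {B, C, D, E, G, H}.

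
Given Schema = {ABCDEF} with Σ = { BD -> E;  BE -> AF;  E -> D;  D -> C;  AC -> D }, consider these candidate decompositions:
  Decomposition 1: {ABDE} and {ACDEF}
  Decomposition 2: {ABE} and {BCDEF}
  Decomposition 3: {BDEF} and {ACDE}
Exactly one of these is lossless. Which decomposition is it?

Decomposition 1: common = {ADE}, closure = {ACDE} → lossy.
Decomposition 2: common = {BE}, closure = {ABCDEF} → lossless.
Decomposition 3: common = {DE}, closure = {CDE} → lossy.

Decomposition 2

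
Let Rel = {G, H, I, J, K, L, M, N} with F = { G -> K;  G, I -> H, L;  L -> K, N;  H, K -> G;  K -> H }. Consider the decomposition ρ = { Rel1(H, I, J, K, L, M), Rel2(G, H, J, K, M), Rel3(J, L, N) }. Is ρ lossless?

Chase test. Columns are G, H, I, J, K, L, M, N; row i has aⱼ where attribute j ∈ Reli, else bᵢⱼ.
Initial tableau (one row per fragment):
  row 1: b11 a2 a3 a4 a5 a6 a7 b18
  row 2: a1 a2 b23 a4 a5 b26 a7 b28
  row 3: b31 b32 b33 a4 b35 a6 b37 a8
Rows 1 and 3 agree on L; apply L→K, N and equate their K, N entries.
Rows 1 and 2 agree on H, K; apply H, K→G and equate their G entries.
Rows 1 and 3 agree on K; apply K→H and equate their H entries.
Rows 1 and 3 agree on H, K; apply H, K→G and equate their G entries.
Row 1 is now all distinguished symbols — the join is lossless.

Yes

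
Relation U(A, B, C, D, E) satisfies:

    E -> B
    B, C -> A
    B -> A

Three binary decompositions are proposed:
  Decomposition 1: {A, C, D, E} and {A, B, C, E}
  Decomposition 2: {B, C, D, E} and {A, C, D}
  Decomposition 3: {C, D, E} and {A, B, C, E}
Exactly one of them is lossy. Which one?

Decomposition 1: common = {A, C, E}, closure = {A, B, C, E} → lossless.
Decomposition 2: common = {C, D}, closure = {C, D} → lossy.
Decomposition 3: common = {C, E}, closure = {A, B, C, E} → lossless.

Decomposition 2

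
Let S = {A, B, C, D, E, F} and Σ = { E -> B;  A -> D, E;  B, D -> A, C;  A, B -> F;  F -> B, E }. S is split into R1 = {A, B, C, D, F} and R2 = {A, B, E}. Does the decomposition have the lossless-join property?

Common attributes: R1 ∩ R2 = {A, B}.
Closure of {A, B}: A → D, E applies, adding D, E; B, D → A, C applies, adding C; A, B → F applies, adding F. So (A, B)⁺ = {A, B, C, D, E, F}.
This closure contains every attribute of R1, so R1 ∩ R2 → R1. The join is lossless.

Yes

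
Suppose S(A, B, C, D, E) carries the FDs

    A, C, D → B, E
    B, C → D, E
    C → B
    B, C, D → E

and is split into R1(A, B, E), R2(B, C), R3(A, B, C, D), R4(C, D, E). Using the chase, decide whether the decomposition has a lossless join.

Yes

Chase test. Columns are A, B, C, D, E; row i has aⱼ where attribute j ∈ Ri, else bᵢⱼ.
Initial tableau (one row per fragment):
  row 1: a1 a2 b13 b14 a5
  row 2: b21 a2 a3 b24 b25
  row 3: a1 a2 a3 a4 b35
  row 4: b41 b42 a3 a4 a5
Rows 2 and 3 agree on B, C; apply B, C→D, E and equate their D, E entries.
Rows 2 and 4 agree on C; apply C→B and equate their B entries.
Rows 2 and 4 agree on B, C, D; apply B, C, D→E and equate their E entries.
Row 3 is now all distinguished symbols — the join is lossless.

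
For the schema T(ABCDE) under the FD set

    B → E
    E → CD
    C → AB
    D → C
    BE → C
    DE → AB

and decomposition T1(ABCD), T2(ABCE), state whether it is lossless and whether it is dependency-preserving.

lossless and dependency-preserving

Lossless test: (ABC)⁺ = {ABCDE}, which contains all of one fragment — lossless.
Dependency preservation: E → CD; DE → AB are not contained in any single fragment, but the restricted closure of each left-hand side across the fragments still reaches the right-hand side; the remaining FDs each lie inside some fragment. All dependencies are preserved.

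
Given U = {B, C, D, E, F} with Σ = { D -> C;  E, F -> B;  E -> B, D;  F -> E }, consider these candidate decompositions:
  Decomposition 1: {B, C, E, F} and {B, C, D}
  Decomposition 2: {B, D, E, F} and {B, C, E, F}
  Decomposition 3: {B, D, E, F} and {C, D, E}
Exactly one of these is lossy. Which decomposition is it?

Decomposition 1: common = {B, C}, closure = {B, C} → lossy.
Decomposition 2: common = {B, E, F}, closure = {B, C, D, E, F} → lossless.
Decomposition 3: common = {D, E}, closure = {B, C, D, E} → lossless.

Decomposition 1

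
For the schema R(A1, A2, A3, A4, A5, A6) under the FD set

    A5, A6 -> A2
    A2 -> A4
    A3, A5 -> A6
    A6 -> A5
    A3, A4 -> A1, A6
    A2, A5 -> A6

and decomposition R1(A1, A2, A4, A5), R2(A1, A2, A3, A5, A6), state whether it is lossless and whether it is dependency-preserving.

Lossless test: (A1, A2, A5)⁺ = {A1, A2, A4, A5, A6}, which contains all of one fragment — lossless.
Dependency preservation: the restricted closure of {A3, A4} across the fragments never reaches {A1, A6}, so A3, A4 → A1, A6 cannot be enforced without a join — not preserved.

lossless but not dependency-preserving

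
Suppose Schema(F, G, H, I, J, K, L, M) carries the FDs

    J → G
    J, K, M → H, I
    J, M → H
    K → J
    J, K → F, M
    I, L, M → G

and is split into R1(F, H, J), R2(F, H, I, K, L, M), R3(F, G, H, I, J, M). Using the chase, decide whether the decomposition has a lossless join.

Chase test. Columns are F, G, H, I, J, K, L, M; row i has aⱼ where attribute j ∈ Ri, else bᵢⱼ.
Initial tableau (one row per fragment):
  row 1: a1 b12 a3 b14 a5 b16 b17 b18
  row 2: a1 b22 a3 a4 b25 a6 a7 a8
  row 3: a1 a2 a3 a4 a5 b36 b37 a8
Rows 1 and 3 agree on J; apply J→G and equate their G entries.
No row becomes fully distinguished — the join is lossy.

No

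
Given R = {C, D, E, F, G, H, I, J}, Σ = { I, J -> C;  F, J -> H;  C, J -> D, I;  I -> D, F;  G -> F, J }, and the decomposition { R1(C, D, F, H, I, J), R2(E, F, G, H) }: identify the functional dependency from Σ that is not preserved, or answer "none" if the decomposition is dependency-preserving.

Check G → F, J: no single fragment contains all of {F, G, J}, and the restricted closure of {G} across the fragments never reaches {F, J}.
I, J → C is preserved.
F, J → H is preserved.
C, J → D, I is preserved.
I → D, F is preserved.

G -> F, J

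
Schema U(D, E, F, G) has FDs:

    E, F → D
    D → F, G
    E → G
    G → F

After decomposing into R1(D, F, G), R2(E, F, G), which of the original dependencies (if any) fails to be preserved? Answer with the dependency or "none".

Check E, F → D: no single fragment contains all of {D, E, F}, and the restricted closure of {E, F} across the fragments never reaches {D}.
D → F, G is preserved.
E → G is preserved.
G → F is preserved.

E, F → D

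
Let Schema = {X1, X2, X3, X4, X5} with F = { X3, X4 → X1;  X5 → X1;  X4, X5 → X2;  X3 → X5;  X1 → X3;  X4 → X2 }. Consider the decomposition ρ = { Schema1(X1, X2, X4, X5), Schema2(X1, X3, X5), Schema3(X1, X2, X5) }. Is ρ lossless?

Chase test. Columns are X1, X2, X3, X4, X5; row i has aⱼ where attribute j ∈ Schemai, else bᵢⱼ.
Initial tableau (one row per fragment):
  row 1: a1 a2 b13 a4 a5
  row 2: a1 b22 a3 b24 a5
  row 3: a1 a2 b33 b34 a5
Rows 1 and 2 agree on X1; apply X1→X3 and equate their X3 entries.
Rows 1 and 3 agree on X1; apply X1→X3 and equate their X3 entries.
Row 1 is now all distinguished symbols — the join is lossless.

Yes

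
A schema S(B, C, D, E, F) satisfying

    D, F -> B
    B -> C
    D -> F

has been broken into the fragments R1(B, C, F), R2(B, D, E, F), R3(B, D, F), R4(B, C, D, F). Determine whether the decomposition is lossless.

Yes

Chase test. Columns are B, C, D, E, F; row i has aⱼ where attribute j ∈ Ri, else bᵢⱼ.
Initial tableau (one row per fragment):
  row 1: a1 a2 b13 b14 a5
  row 2: a1 b22 a3 a4 a5
  row 3: a1 b32 a3 b34 a5
  row 4: a1 a2 a3 b44 a5
Rows 1 and 2 agree on B; apply B→C and equate their C entries.
Rows 1 and 3 agree on B; apply B→C and equate their C entries.
Row 2 is now all distinguished symbols — the join is lossless.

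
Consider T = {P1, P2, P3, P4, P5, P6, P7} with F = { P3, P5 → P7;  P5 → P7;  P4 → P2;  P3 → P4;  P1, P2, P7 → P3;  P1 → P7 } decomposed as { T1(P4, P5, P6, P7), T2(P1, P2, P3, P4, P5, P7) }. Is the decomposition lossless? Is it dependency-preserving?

lossy but dependency-preserving

Lossless test: (P4, P5, P7)⁺ = {P2, P4, P5, P7}, which is a superkey of neither fragment — lossy.
Dependency preservation: every FD's attributes lie within a single fragment, so each can be enforced locally — preserved.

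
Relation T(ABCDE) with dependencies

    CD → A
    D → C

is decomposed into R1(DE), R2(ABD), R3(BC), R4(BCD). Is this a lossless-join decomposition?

Chase test. Columns are ABCDE; row i has aⱼ where attribute j ∈ Ri, else bᵢⱼ.
Initial tableau (one row per fragment):
  row 1: b11 b12 b13 a4 a5
  row 2: a1 a2 b23 a4 b25
  row 3: b31 a2 a3 b34 b35
  row 4: b41 a2 a3 a4 b45
Rows 1 and 2 agree on D; apply D→C and equate their C entries.
Rows 1 and 4 agree on D; apply D→C and equate their C entries.
Rows 1 and 2 agree on CD; apply CD→A and equate their A entries.
Rows 1 and 4 agree on CD; apply CD→A and equate their A entries.
No row becomes fully distinguished — the join is lossy.

No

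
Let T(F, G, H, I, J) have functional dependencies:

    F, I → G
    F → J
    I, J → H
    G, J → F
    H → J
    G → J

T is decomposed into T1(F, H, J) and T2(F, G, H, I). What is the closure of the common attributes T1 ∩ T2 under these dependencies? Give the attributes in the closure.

F, H, J

T1 ∩ T2 = {F, H}.
F → J applies, adding J
Closure: {F, H, J}.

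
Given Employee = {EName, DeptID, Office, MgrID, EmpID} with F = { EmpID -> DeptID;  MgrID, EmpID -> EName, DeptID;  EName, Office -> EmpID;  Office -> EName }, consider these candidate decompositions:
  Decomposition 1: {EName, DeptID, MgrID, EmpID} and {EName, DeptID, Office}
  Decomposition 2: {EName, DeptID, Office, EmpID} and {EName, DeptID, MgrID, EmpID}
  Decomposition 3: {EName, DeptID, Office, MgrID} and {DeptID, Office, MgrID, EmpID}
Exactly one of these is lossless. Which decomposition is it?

Decomposition 3

Decomposition 1: common = {EName, DeptID}, closure = {EName, DeptID} → lossy.
Decomposition 2: common = {EName, DeptID, EmpID}, closure = {EName, DeptID, EmpID} → lossy.
Decomposition 3: common = {DeptID, Office, MgrID}, closure = {EName, DeptID, Office, MgrID, EmpID} → lossless.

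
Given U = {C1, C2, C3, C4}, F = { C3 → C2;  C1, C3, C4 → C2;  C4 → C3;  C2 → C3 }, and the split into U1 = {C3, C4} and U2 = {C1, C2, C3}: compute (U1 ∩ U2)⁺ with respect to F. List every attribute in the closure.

U1 ∩ U2 = {C3}.
C3 → C2 applies, adding C2
Closure: {C2, C3}.

C2, C3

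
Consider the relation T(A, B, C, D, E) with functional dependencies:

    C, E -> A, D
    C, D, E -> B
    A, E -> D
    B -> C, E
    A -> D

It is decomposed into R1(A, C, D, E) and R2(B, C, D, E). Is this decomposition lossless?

Yes

Common attributes: R1 ∩ R2 = {C, D, E}.
Closure of {C, D, E}: C, E → A, D applies, adding A; C, D, E → B applies, adding B. So (C, D, E)⁺ = {A, B, C, D, E}.
This closure contains every attribute of R1, so R1 ∩ R2 → R1. The join is lossless.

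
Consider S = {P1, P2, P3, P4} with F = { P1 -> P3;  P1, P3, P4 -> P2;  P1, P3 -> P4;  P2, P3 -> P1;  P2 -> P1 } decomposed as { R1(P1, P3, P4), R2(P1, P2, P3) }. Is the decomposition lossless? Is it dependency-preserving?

lossless and dependency-preserving

Lossless test: (P1, P3)⁺ = {P1, P2, P3, P4}, which contains all of one fragment — lossless.
Dependency preservation: P1, P3, P4 → P2 is not contained in any single fragment, but the restricted closure of its left-hand side across the fragments still reaches the right-hand side; the remaining FDs each lie inside some fragment. All dependencies are preserved.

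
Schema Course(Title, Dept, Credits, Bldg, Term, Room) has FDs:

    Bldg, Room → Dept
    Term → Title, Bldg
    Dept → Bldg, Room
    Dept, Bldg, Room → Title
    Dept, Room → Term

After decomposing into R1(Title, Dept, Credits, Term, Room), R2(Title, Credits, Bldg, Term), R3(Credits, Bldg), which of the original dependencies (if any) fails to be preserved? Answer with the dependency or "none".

Check Bldg, Room → Dept: no single fragment contains all of {Dept, Bldg, Room}, and the restricted closure of {Bldg, Room} across the fragments never reaches {Dept}.
Term → Title, Bldg is preserved.
Dept → Bldg, Room is preserved.
Dept, Bldg, Room → Title is preserved.
Dept, Room → Term is preserved.

Bldg, Room → Dept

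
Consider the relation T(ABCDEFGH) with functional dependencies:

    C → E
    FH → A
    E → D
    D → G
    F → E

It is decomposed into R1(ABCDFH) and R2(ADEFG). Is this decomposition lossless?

Yes

Common attributes: R1 ∩ R2 = {ADF}.
Closure of {ADF}: D → G applies, adding G; F → E applies, adding E. So (ADF)⁺ = {ADEFG}.
This closure contains every attribute of R2, so R1 ∩ R2 → R2. The join is lossless.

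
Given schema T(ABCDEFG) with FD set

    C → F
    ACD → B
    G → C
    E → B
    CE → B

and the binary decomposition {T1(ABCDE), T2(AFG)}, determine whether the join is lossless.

Common attributes: T1 ∩ T2 = {A}.
No dependency enlarges {A}, so (A)⁺ = {A}.
The closure contains neither all of T1 = {ABCDE} nor all of T2 = {AFG}, so the common attributes are not a superkey of either fragment. The join is lossy.

No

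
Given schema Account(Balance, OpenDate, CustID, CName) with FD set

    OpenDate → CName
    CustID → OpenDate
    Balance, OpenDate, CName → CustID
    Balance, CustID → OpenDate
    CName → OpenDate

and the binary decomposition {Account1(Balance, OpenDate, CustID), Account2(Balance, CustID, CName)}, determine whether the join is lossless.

Yes

Common attributes: Account1 ∩ Account2 = {Balance, CustID}.
Closure of {Balance, CustID}: CustID → OpenDate applies, adding OpenDate; OpenDate → CName applies, adding CName. So (Balance, CustID)⁺ = {Balance, OpenDate, CustID, CName}.
This closure contains every attribute of Account1, so Account1 ∩ Account2 → Account1. The join is lossless.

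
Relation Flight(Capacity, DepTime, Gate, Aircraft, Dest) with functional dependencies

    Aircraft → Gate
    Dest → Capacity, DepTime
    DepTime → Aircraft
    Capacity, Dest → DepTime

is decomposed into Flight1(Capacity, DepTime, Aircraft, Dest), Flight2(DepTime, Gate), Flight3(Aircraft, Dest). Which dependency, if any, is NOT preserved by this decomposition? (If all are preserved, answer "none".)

Aircraft → Gate

Check Aircraft → Gate: no single fragment contains all of {Gate, Aircraft}, and the restricted closure of {Aircraft} across the fragments never reaches {Gate}.
Dest → Capacity, DepTime is preserved.
DepTime → Aircraft is preserved.
Capacity, Dest → DepTime is preserved.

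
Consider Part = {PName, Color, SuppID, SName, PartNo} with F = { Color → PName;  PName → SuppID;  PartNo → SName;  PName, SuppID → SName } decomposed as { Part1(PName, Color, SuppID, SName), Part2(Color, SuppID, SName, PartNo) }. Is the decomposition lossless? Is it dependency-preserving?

Lossless test: (Color, SuppID, SName)⁺ = {PName, Color, SuppID, SName}, which contains all of one fragment — lossless.
Dependency preservation: every FD's attributes lie within a single fragment, so each can be enforced locally — preserved.

lossless and dependency-preserving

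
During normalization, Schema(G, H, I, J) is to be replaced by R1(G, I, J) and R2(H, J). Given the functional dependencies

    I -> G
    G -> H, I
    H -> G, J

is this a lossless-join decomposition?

No

Common attributes: R1 ∩ R2 = {J}.
No dependency enlarges {J}, so (J)⁺ = {J}.
The closure contains neither all of R1 = {G, I, J} nor all of R2 = {H, J}, so the common attributes are not a superkey of either fragment. The join is lossy.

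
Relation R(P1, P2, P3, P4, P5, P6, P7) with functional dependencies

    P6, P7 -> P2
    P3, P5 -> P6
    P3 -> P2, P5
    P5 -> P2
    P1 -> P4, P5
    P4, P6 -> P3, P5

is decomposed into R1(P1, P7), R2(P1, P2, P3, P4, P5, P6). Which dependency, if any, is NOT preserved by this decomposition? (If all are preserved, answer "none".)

P6, P7 -> P2

Check P6, P7 → P2: no single fragment contains all of {P2, P6, P7}, and the restricted closure of {P6, P7} across the fragments never reaches {P2}.
P3, P5 → P6 is preserved.
P3 → P2, P5 is preserved.
P5 → P2 is preserved.
P1 → P4, P5 is preserved.
P4, P6 → P3, P5 is preserved.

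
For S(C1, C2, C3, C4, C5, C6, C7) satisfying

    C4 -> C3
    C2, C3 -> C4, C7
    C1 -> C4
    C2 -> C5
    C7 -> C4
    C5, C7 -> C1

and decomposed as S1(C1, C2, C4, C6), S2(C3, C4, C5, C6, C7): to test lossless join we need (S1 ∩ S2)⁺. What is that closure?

C3, C4, C6

S1 ∩ S2 = {C4, C6}.
C4 → C3 applies, adding C3
Closure: {C3, C4, C6}.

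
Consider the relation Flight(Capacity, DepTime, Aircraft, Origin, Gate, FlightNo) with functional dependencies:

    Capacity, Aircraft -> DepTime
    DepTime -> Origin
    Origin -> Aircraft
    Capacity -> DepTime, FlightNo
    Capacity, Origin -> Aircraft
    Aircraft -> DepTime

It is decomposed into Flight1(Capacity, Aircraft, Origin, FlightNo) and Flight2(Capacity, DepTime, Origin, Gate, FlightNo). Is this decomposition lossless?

Common attributes: Flight1 ∩ Flight2 = {Capacity, Origin, FlightNo}.
Closure of {Capacity, Origin, FlightNo}: Origin → Aircraft applies, adding Aircraft; Capacity → DepTime, FlightNo applies, adding DepTime. So (Capacity, Origin, FlightNo)⁺ = {Capacity, DepTime, Aircraft, Origin, FlightNo}.
This closure contains every attribute of Flight1, so Flight1 ∩ Flight2 → Flight1. The join is lossless.

Yes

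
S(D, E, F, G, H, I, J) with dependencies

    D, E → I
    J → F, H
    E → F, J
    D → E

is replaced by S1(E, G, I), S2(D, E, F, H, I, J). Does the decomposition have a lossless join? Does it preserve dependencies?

Lossless test: (E, I)⁺ = {E, F, H, I, J}, which is a superkey of neither fragment — lossy.
Dependency preservation: every FD's attributes lie within a single fragment, so each can be enforced locally — preserved.

lossy but dependency-preserving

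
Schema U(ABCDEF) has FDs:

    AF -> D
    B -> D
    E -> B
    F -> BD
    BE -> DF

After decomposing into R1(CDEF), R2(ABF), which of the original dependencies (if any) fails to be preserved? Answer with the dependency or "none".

Check B → D: no single fragment contains all of {BD}, and the restricted closure of {B} across the fragments never reaches {D}.
AF → D is preserved.
E → B is preserved.
F → BD is preserved.
BE → DF is preserved.

B -> D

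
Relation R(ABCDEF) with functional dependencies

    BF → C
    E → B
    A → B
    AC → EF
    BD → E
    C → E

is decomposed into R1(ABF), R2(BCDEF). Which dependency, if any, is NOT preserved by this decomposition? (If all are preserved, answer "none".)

AC → EF

Check AC → EF: no single fragment contains all of {ACEF}, and the restricted closure of {AC} across the fragments never reaches {EF}.
BF → C is preserved.
E → B is preserved.
A → B is preserved.
BD → E is preserved.
C → E is preserved.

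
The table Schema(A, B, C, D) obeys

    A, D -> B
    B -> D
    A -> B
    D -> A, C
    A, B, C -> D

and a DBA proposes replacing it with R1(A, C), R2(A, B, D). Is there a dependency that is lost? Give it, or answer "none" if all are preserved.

none

A, D → B lies within R2.
B → D lies within R2.
A → B lies within R2.
D → A, C: restricted closure across fragments reaches A, C.
A, B, C → D: restricted closure across fragments reaches D.
Every dependency is enforceable on the fragments, so the decomposition is dependency-preserving.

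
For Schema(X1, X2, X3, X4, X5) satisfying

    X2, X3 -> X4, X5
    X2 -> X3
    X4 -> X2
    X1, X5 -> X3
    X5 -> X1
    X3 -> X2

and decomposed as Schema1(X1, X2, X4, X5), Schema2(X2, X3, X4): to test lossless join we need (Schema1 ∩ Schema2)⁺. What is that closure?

Schema1 ∩ Schema2 = {X2, X4}.
X2 → X3 applies, adding X3
X2, X3 → X4, X5 applies, adding X5
X5 → X1 applies, adding X1
Closure: {X1, X2, X3, X4, X5}.

X1, X2, X3, X4, X5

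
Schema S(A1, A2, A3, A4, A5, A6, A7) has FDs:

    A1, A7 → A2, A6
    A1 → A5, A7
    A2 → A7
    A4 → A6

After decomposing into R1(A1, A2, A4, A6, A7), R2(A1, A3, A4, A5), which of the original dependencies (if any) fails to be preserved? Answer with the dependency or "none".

A1, A7 → A2, A6 lies within R1.
A1 → A5, A7: restricted closure across fragments reaches A5, A7.
A2 → A7 lies within R1.
A4 → A6 lies within R1.
Every dependency is enforceable on the fragments, so the decomposition is dependency-preserving.

none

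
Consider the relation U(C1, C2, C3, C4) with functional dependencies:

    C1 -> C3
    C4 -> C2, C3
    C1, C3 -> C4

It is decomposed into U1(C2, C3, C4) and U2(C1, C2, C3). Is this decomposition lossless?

Common attributes: U1 ∩ U2 = {C2, C3}.
No dependency enlarges {C2, C3}, so (C2, C3)⁺ = {C2, C3}.
The closure contains neither all of U1 = {C2, C3, C4} nor all of U2 = {C1, C2, C3}, so the common attributes are not a superkey of either fragment. The join is lossy.

No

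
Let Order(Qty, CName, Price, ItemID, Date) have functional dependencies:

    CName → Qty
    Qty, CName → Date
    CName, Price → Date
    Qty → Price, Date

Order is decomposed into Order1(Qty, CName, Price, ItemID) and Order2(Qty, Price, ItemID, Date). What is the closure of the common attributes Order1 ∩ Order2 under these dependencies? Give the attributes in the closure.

Qty, Price, ItemID, Date

Order1 ∩ Order2 = {Qty, Price, ItemID}.
Qty → Price, Date applies, adding Date
Closure: {Qty, Price, ItemID, Date}.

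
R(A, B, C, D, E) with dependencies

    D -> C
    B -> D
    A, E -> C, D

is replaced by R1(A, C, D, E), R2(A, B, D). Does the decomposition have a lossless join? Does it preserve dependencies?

Lossless test: (A, D)⁺ = {A, C, D}, which is a superkey of neither fragment — lossy.
Dependency preservation: every FD's attributes lie within a single fragment, so each can be enforced locally — preserved.

lossy but dependency-preserving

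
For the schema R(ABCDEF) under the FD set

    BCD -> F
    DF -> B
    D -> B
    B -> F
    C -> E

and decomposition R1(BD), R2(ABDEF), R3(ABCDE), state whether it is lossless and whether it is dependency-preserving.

Lossless test (chase): Rows 1 and 2 agree on B; apply B→F and equate their F entries. Rows 1 and 3 agree on B; apply B→F and equate their F entries. Row 3 is now all distinguished symbols — the join is lossless.
Dependency preservation: BCD → F is not contained in any single fragment, but the restricted closure of its left-hand side across the fragments still reaches the right-hand side; the remaining FDs each lie inside some fragment. All dependencies are preserved.

lossless and dependency-preserving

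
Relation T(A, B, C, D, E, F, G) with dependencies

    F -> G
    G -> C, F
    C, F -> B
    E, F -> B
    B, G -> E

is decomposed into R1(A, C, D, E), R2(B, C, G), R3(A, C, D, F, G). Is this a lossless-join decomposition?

Chase test. Columns are A, B, C, D, E, F, G; row i has aⱼ where attribute j ∈ Ri, else bᵢⱼ.
Initial tableau (one row per fragment):
  row 1: a1 b12 a3 a4 a5 b16 b17
  row 2: b21 a2 a3 b24 b25 b26 a7
  row 3: a1 b32 a3 a4 b35 a6 a7
Rows 2 and 3 agree on G; apply G→C, F and equate their C, F entries.
Rows 2 and 3 agree on C, F; apply C, F→B and equate their B entries.
Rows 2 and 3 agree on B, G; apply B, G→E and equate their E entries.
No row becomes fully distinguished — the join is lossy.

No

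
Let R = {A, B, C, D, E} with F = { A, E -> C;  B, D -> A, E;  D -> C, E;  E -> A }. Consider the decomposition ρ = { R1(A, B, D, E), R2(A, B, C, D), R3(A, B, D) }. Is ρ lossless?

Yes

Chase test. Columns are A, B, C, D, E; row i has aⱼ where attribute j ∈ Ri, else bᵢⱼ.
Initial tableau (one row per fragment):
  row 1: a1 a2 b13 a4 a5
  row 2: a1 a2 a3 a4 b25
  row 3: a1 a2 b33 a4 b35
Rows 1 and 2 agree on B, D; apply B, D→A, E and equate their A, E entries.
Rows 1 and 3 agree on B, D; apply B, D→A, E and equate their A, E entries.
Rows 1 and 2 agree on D; apply D→C, E and equate their C, E entries.
Rows 1 and 3 agree on D; apply D→C, E and equate their C, E entries.
Row 1 is now all distinguished symbols — the join is lossless.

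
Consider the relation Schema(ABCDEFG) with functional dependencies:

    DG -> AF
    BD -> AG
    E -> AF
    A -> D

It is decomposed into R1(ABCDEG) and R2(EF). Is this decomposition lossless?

Common attributes: R1 ∩ R2 = {E}.
Closure of {E}: E → AF applies, adding AF; A → D applies, adding D. So (E)⁺ = {ADEF}.
This closure contains every attribute of R2, so R1 ∩ R2 → R2. The join is lossless.

Yes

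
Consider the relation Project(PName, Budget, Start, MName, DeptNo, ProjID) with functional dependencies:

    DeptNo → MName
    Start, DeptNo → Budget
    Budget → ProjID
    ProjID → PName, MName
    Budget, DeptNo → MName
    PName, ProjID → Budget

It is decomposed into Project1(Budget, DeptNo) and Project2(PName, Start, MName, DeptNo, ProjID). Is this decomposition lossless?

No

Common attributes: Project1 ∩ Project2 = {DeptNo}.
Closure of {DeptNo}: DeptNo → MName applies, adding MName. So (DeptNo)⁺ = {MName, DeptNo}.
The closure contains neither all of Project1 = {Budget, DeptNo} nor all of Project2 = {PName, Start, MName, DeptNo, ProjID}, so the common attributes are not a superkey of either fragment. The join is lossy.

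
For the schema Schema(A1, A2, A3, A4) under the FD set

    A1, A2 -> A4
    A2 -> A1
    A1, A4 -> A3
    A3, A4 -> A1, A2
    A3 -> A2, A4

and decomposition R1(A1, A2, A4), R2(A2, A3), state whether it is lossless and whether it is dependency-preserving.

Lossless test: (A2)⁺ = {A1, A2, A3, A4}, which contains all of one fragment — lossless.
Dependency preservation: A1, A4 → A3; A3, A4 → A1, A2; A3 → A2, A4 are not contained in any single fragment, but the restricted closure of each left-hand side across the fragments still reaches the right-hand side; the remaining FDs each lie inside some fragment. All dependencies are preserved.

lossless and dependency-preserving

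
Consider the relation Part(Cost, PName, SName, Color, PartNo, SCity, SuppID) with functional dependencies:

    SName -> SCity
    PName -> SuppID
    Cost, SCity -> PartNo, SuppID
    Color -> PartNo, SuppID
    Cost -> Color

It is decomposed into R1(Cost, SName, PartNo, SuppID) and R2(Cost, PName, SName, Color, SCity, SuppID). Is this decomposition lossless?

Yes

Common attributes: R1 ∩ R2 = {Cost, SName, SuppID}.
Closure of {Cost, SName, SuppID}: SName → SCity applies, adding SCity; Cost, SCity → PartNo, SuppID applies, adding PartNo; Cost → Color applies, adding Color. So (Cost, SName, SuppID)⁺ = {Cost, SName, Color, PartNo, SCity, SuppID}.
This closure contains every attribute of R1, so R1 ∩ R2 → R1. The join is lossless.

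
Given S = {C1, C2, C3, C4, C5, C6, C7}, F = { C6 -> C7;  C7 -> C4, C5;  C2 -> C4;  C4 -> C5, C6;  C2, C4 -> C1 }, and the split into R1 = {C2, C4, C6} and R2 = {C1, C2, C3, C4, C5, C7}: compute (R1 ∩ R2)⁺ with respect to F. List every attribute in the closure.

R1 ∩ R2 = {C2, C4}.
C4 → C5, C6 applies, adding C5, C6
C2, C4 → C1 applies, adding C1
C6 → C7 applies, adding C7
Closure: {C1, C2, C4, C5, C6, C7}.

C1, C2, C4, C5, C6, C7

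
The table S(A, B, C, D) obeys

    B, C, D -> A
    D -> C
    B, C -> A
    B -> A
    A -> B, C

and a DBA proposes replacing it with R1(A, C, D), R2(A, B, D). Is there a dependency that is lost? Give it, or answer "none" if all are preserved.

B, C, D → A: restricted closure across fragments reaches A.
D → C lies within R1.
B, C → A: restricted closure across fragments reaches A.
B → A lies within R2.
A → B, C: restricted closure across fragments reaches B, C.
Every dependency is enforceable on the fragments, so the decomposition is dependency-preserving.

none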